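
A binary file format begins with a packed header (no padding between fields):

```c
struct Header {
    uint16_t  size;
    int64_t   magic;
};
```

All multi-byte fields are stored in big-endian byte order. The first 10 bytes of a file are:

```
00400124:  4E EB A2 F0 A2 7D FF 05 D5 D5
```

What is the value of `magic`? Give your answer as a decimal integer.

`magic` follows `size` (2 bytes), so it starts at byte offset 2 and occupies 8 bytes.
Bytes at offsets 2..9: A2 F0 A2 7D FF 05 D5 D5.
In big-endian order the high byte comes first in memory.
The bytes are already most-significant first: 0xA2F0A27DFF05D5D5.
Top bit is set, so as a signed 64-bit value this is 0xA2F0A27DFF05D5D5 − 2^64 = -6705681183121484331.

-6705681183121484331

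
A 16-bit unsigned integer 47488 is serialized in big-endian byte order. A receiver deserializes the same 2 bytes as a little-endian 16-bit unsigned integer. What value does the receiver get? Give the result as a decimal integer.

47488 in 16-bit hexadecimal is 0xB980.
Stored big-endian, the bytes at ascending addresses are B9 80.
Read back as little-endian, the first byte is least significant, giving 0x80B9.
0x80B9 = 32953.

32953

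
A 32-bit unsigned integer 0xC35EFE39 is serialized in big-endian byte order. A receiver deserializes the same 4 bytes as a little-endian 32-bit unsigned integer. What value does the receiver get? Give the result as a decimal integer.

972971715

Stored big-endian, the bytes at ascending addresses are C3 5E FE 39.
Read back as little-endian, the first byte is least significant, giving 0x39FE5EC3.
0x39FE5EC3 = 972971715.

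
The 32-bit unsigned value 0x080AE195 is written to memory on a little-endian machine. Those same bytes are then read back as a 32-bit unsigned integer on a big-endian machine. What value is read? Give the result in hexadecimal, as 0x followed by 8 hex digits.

0x95E10A08

Stored little-endian, the bytes at ascending addresses are 95 E1 0A 08.
Read back as big-endian, the last byte is least significant, giving 0x95E10A08.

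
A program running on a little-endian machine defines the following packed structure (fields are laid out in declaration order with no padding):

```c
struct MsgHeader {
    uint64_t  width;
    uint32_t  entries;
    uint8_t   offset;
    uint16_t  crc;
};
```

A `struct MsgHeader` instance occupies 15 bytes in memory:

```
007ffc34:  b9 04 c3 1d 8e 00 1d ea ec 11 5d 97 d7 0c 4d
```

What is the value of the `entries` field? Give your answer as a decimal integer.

2539459052

`entries` follows `width` (8 bytes), so it starts at byte offset 8 and occupies 4 bytes.
Bytes at offsets 8..11: EC 11 5D 97.
Little-endian stores the least-significant byte at the lowest address.
Reassemble most-significant byte first: 97 5D 11 EC → 0x975D11EC.
0x975D11EC = 2539459052.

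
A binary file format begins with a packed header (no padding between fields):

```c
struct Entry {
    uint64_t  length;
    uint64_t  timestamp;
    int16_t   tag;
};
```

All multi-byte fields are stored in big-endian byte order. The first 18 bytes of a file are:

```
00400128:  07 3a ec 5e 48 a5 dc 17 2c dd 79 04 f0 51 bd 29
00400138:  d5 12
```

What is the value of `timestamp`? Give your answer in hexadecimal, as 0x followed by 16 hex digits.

`timestamp` follows `length` (8 bytes), so it starts at byte offset 8 and occupies 8 bytes.
Bytes at offsets 8..15: 2C DD 79 04 F0 51 BD 29.
Big-endian stores the most-significant byte at the lowest address.
The bytes are already most-significant first: 0x2CDD7904F051BD29.

0x2CDD7904F051BD29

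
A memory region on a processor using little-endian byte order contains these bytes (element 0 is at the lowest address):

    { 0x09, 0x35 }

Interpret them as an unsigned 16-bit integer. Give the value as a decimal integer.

13577

Little-endian stores the least-significant byte at the lowest address.
Reassemble most-significant byte first: 35 09 → 0x3509.
0x3509 = 13577.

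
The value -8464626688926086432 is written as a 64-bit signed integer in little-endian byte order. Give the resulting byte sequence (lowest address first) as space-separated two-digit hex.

Two's complement of -8464626688926086432 in 64 bits: 8464626688926086432 = 0x7578652045BAF520; invert → 0x8A879ADFBA450ADF; add 1 → 0x8A879ADFBA450AE0.
Split into bytes (most-significant first): 8A 87 9A DF BA 45 0A E0.
In little-endian order the low byte comes first in memory.
So at ascending addresses the bytes are E0 0A 45 BA DF 9A 87 8A.

E0 0A 45 BA DF 9A 87 8A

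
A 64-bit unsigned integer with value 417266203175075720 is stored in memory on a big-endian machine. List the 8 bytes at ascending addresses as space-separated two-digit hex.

417266203175075720 in hexadecimal, padded to 64 bits, is 0x05CA6D66A906BF88.
Split into bytes (most-significant first): 05 CA 6D 66 A9 06 BF 88.
Big-endian: lowest address holds the most-significant byte.
So the memory order matches the most-significant-first order: 05 CA 6D 66 A9 06 BF 88.

05 CA 6D 66 A9 06 BF 88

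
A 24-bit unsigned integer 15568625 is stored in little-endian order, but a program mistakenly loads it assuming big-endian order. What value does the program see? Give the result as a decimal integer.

15568625 in 24-bit hexadecimal is 0xED8EF1.
Stored little-endian, the bytes at ascending addresses are F1 8E ED.
Read back as big-endian, the last byte is least significant, giving 0xF18EED.
0xF18EED = 15830765.

15830765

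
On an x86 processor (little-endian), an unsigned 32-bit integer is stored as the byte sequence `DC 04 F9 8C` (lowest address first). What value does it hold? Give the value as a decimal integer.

Little-endian: lowest address holds the least-significant byte.
Reassemble most-significant byte first: 8C F9 04 DC → 0x8CF904DC.
0x8CF904DC = 2365129948.

2365129948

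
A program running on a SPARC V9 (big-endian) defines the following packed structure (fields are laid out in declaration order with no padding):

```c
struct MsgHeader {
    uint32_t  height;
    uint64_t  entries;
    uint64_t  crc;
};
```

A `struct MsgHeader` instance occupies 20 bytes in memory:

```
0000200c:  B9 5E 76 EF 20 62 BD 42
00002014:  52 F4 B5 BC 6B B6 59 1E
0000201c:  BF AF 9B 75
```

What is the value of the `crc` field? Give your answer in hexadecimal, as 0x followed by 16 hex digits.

`crc` follows `height` (4 B), `entries` (8 B), so it starts at offset 4 + 8 = 12 and occupies 8 bytes.
Bytes at offsets 12..19: 6B B6 59 1E BF AF 9B 75.
Big-endian: lowest address holds the most-significant byte.
The bytes are already most-significant first: 0x6BB6591EBFAF9B75.

0x6BB6591EBFAF9B75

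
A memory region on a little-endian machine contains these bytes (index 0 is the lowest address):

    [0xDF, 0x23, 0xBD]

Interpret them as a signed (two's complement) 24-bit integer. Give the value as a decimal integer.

-4381729

In little-endian order the low byte comes first in memory.
Reassemble most-significant byte first: BD 23 DF → 0xBD23DF.
Top bit is set, so as a signed 24-bit value this is 0xBD23DF − 2^24 = -4381729.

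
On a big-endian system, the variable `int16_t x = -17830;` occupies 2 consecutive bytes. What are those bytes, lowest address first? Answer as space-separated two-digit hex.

BA 5A

Two's complement of -17830 in 16 bits: 17830 = 0x45A6; invert → 0xBA59; add 1 → 0xBA5A.
Split into bytes (most-significant first): BA 5A.
Big-endian stores the most-significant byte at the lowest address.
So the memory order matches the most-significant-first order: BA 5A.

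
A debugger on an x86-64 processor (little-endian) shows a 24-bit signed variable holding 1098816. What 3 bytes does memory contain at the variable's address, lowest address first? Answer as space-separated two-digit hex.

40 C4 10

1098816 in hexadecimal, padded to 24 bits, is 0x10C440.
Split into bytes (most-significant first): 10 C4 40.
Little-endian stores the least-significant byte at the lowest address.
So at ascending addresses the bytes are 40 C4 10.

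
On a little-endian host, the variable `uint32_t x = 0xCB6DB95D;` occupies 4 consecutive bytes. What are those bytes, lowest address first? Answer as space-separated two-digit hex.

5D B9 6D CB

Split into bytes (most-significant first): CB 6D B9 5D.
Little-endian stores the least-significant byte at the lowest address.
So at ascending addresses the bytes are 5D B9 6D CB.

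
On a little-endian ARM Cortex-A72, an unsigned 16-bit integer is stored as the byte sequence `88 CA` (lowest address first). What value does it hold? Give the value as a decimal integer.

51848

In little-endian order the low byte comes first in memory.
Reassemble most-significant byte first: CA 88 → 0xCA88.
0xCA88 = 51848.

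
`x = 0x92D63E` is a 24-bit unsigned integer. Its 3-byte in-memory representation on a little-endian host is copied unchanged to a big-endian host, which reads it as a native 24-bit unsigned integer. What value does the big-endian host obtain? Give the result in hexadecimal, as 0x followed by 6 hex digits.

Stored little-endian, the bytes at ascending addresses are 3E D6 92.
Read back as big-endian, the last byte is least significant, giving 0x3ED692.

0x3ED692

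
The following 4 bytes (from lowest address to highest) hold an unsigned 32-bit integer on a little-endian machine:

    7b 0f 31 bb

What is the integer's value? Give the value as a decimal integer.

3140554619

Little-endian stores the least-significant byte at the lowest address.
Reassemble most-significant byte first: BB 31 0F 7B → 0xBB310F7B.
0xBB310F7B = 3140554619.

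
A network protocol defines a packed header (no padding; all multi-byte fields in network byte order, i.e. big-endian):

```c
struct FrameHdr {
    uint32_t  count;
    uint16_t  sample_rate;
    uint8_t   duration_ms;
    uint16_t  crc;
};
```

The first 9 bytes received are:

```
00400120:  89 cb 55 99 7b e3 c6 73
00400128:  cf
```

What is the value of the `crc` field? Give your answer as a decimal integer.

`crc` follows `count` (4 B), `sample_rate` (2 B), `duration_ms` (1 B), so it starts at offset 4 + 2 + 1 = 7 and occupies 2 bytes.
Bytes at offsets 7..8: 73 CF.
Big-endian stores the most-significant byte at the lowest address.
The bytes are already most-significant first: 0x73CF.
0x73CF = 29647.

29647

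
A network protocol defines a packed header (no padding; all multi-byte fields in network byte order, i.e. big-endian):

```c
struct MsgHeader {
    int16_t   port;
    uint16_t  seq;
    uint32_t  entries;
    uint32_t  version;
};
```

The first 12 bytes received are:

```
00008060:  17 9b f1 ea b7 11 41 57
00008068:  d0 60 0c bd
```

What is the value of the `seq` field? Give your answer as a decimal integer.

`seq` follows `port` (2 bytes), so it starts at byte offset 2 and occupies 2 bytes.
Bytes at offsets 2..3: F1 EA.
Big-endian: lowest address holds the most-significant byte.
The bytes are already most-significant first: 0xF1EA.
0xF1EA = 61930.

61930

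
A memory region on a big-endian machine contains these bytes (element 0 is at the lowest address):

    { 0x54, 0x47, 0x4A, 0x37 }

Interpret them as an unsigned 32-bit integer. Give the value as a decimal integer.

In big-endian order the high byte comes first in memory.
The bytes are already most-significant first: 0x54474A37.
0x54474A37 = 1413958199.

1413958199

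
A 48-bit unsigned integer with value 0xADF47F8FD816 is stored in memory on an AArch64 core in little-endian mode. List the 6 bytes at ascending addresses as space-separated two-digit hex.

16 D8 8F 7F F4 AD

Split into bytes (most-significant first): AD F4 7F 8F D8 16.
In little-endian order the low byte comes first in memory.
So at ascending addresses the bytes are 16 D8 8F 7F F4 AD.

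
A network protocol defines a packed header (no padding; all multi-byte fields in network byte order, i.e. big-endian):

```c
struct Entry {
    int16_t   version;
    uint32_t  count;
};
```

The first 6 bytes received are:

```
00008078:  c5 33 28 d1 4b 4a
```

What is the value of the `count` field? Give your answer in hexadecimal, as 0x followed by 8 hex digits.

0x28D14B4A

`count` follows `version` (2 bytes), so it starts at byte offset 2 and occupies 4 bytes.
Bytes at offsets 2..5: 28 D1 4B 4A.
Big-endian stores the most-significant byte at the lowest address.
The bytes are already most-significant first: 0x28D14B4A.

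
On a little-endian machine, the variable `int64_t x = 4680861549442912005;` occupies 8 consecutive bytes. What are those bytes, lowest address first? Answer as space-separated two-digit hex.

05 4F 54 69 C7 C2 F5 40

4680861549442912005 in hexadecimal, padded to 64 bits, is 0x40F5C2C769544F05.
Split into bytes (most-significant first): 40 F5 C2 C7 69 54 4F 05.
In little-endian order the low byte comes first in memory.
So at ascending addresses the bytes are 05 4F 54 69 C7 C2 F5 40.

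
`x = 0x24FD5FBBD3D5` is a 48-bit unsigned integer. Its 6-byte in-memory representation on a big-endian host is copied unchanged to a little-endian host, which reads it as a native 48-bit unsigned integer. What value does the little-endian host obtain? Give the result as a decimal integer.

Stored big-endian, the bytes at ascending addresses are 24 FD 5F BB D3 D5.
Read back as little-endian, the first byte is least significant, giving 0xD5D3BB5FFD24.
0xD5D3BB5FFD24 = 235105358445860.

235105358445860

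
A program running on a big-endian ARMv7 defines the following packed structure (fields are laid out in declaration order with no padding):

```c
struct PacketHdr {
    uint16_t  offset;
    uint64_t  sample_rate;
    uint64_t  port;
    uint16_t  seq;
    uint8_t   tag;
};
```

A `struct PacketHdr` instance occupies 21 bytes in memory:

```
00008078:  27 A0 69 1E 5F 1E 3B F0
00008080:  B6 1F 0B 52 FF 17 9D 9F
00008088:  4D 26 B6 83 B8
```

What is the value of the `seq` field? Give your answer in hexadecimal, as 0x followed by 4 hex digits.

`seq` follows `offset` (2 B), `sample_rate` (8 B), `port` (8 B), so it starts at offset 2 + 8 + 8 = 18 and occupies 2 bytes.
Bytes at offsets 18..19: B6 83.
Big-endian: lowest address holds the most-significant byte.
The bytes are already most-significant first: 0xB683.

0xB683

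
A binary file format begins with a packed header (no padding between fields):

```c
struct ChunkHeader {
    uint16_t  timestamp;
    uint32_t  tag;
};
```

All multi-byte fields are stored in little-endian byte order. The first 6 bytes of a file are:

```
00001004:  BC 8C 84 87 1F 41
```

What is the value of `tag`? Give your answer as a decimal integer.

`tag` follows `timestamp` (2 bytes), so it starts at byte offset 2 and occupies 4 bytes.
Bytes at offsets 2..5: 84 87 1F 41.
Little-endian stores the least-significant byte at the lowest address.
Reassemble most-significant byte first: 41 1F 87 84 → 0x411F8784.
0x411F8784 = 1092585348.

1092585348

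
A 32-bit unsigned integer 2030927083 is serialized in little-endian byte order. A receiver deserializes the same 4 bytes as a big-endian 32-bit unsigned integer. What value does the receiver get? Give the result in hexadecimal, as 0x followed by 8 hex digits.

2030927083 in 32-bit hexadecimal is 0x790D7CEB.
Stored little-endian, the bytes at ascending addresses are EB 7C 0D 79.
Read back as big-endian, the last byte is least significant, giving 0xEB7C0D79.

0xEB7C0D79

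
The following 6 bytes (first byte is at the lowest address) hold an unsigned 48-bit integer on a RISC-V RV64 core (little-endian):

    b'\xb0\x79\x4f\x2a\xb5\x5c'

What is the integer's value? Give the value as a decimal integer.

101933168687536

Little-endian stores the least-significant byte at the lowest address.
Reassemble most-significant byte first: 5C B5 2A 4F 79 B0 → 0x5CB52A4F79B0.
0x5CB52A4F79B0 = 101933168687536.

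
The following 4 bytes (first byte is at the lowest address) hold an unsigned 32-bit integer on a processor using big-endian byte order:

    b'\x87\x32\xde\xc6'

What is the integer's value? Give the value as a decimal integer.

2268257990

Big-endian stores the most-significant byte at the lowest address.
The bytes are already most-significant first: 0x8732DEC6.
0x8732DEC6 = 2268257990.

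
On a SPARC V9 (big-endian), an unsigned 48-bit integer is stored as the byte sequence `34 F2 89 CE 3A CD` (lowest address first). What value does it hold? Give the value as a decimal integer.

58216298724045

In big-endian order the high byte comes first in memory.
The bytes are already most-significant first: 0x34F289CE3ACD.
0x34F289CE3ACD = 58216298724045.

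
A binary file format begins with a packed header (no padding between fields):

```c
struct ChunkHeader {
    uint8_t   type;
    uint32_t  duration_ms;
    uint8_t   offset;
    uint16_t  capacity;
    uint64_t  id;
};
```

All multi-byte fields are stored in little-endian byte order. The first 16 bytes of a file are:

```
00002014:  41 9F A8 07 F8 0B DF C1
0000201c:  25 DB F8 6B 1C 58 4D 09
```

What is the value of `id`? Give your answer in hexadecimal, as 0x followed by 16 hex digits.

0x094D581C6BF8DB25

`id` follows `type` (1 B), `duration_ms` (4 B), `offset` (1 B), `capacity` (2 B), so it starts at offset 1 + 4 + 1 + 2 = 8 and occupies 8 bytes.
Bytes at offsets 8..15: 25 DB F8 6B 1C 58 4D 09.
In little-endian order the low byte comes first in memory.
Reassemble most-significant byte first: 09 4D 58 1C 6B F8 DB 25 → 0x094D581C6BF8DB25.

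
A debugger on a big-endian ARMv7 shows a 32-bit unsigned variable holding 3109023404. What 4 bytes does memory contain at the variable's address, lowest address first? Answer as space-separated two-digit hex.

B9 4F EE AC

3109023404 in hexadecimal, padded to 32 bits, is 0xB94FEEAC.
Split into bytes (most-significant first): B9 4F EE AC.
Big-endian stores the most-significant byte at the lowest address.
So the memory order matches the most-significant-first order: B9 4F EE AC.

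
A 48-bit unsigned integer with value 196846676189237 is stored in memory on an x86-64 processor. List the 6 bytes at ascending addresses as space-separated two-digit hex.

196846676189237 in hexadecimal, padded to 48 bits, is 0xB307F035A035.
Split into bytes (most-significant first): B3 07 F0 35 A0 35.
Little-endian stores the least-significant byte at the lowest address.
So at ascending addresses the bytes are 35 A0 35 F0 07 B3.

35 A0 35 F0 07 B3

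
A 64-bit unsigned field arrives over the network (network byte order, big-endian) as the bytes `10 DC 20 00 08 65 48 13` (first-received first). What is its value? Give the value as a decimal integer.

In big-endian order the high byte comes first in memory.
The bytes are already most-significant first: 0x10DC200008654813.
0x10DC200008654813 = 1214881183996135443.

1214881183996135443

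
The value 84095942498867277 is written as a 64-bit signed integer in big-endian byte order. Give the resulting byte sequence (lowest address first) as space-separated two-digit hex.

84095942498867277 in hexadecimal, padded to 64 bits, is 0x012AC4D06BB2584D.
Split into bytes (most-significant first): 01 2A C4 D0 6B B2 58 4D.
In big-endian order the high byte comes first in memory.
So the memory order matches the most-significant-first order: 01 2A C4 D0 6B B2 58 4D.

01 2A C4 D0 6B B2 58 4D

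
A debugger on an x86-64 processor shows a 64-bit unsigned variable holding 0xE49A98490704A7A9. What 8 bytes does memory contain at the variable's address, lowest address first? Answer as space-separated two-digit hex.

A9 A7 04 07 49 98 9A E4

Split into bytes (most-significant first): E4 9A 98 49 07 04 A7 A9.
In little-endian order the low byte comes first in memory.
So at ascending addresses the bytes are A9 A7 04 07 49 98 9A E4.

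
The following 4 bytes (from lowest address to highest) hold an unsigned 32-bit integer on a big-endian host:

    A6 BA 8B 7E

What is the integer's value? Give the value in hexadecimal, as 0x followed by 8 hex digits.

0xA6BA8B7E

Big-endian stores the most-significant byte at the lowest address.
The bytes are already most-significant first: 0xA6BA8B7E.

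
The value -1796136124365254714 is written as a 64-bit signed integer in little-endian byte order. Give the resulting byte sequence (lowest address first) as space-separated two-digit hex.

C6 4F F6 12 B6 D7 12 E7

Two's complement of -1796136124365254714 in 64 bits: 1796136124365254714 = 0x18ED2849ED09B03A; invert → 0xE712D7B612F64FC5; add 1 → 0xE712D7B612F64FC6.
Split into bytes (most-significant first): E7 12 D7 B6 12 F6 4F C6.
In little-endian order the low byte comes first in memory.
So at ascending addresses the bytes are C6 4F F6 12 B6 D7 12 E7.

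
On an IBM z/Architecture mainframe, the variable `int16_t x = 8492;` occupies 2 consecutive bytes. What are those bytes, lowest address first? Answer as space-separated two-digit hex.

8492 in hexadecimal, padded to 16 bits, is 0x212C.
Split into bytes (most-significant first): 21 2C.
In big-endian order the high byte comes first in memory.
So the memory order matches the most-significant-first order: 21 2C.

21 2C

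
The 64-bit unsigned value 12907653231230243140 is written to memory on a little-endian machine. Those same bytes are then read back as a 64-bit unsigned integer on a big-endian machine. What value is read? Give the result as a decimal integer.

12907653231230243140 in 64-bit hexadecimal is 0xB3213239E366D144.
Stored little-endian, the bytes at ascending addresses are 44 D1 66 E3 39 32 21 B3.
Read back as big-endian, the last byte is least significant, giving 0x44D166E3393221B3.
0x44D166E3393221B3 = 4958857790814822835.

4958857790814822835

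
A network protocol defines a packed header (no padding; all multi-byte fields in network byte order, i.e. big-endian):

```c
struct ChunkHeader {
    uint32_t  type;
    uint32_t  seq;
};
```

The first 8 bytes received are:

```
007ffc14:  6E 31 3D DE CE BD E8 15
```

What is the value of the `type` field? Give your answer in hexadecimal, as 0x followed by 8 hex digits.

`type` is the first field, at byte offset 0, occupying 4 bytes.
Bytes at offsets 0..3: 6E 31 3D DE.
Big-endian: lowest address holds the most-significant byte.
The bytes are already most-significant first: 0x6E313DDE.

0x6E313DDE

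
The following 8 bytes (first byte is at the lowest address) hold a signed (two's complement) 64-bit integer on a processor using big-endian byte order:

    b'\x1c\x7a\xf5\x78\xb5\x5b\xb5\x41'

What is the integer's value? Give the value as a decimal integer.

Big-endian: lowest address holds the most-significant byte.
The bytes are already most-significant first: 0x1C7AF578B55BB541.
0x1C7AF578B55BB541 = 2052222479008249153.

2052222479008249153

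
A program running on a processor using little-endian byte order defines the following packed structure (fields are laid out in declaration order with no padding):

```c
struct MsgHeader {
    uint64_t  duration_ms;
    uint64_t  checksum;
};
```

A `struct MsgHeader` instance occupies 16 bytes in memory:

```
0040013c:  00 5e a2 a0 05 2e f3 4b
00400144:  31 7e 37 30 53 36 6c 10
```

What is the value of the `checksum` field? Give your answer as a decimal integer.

1183380533010726449

`checksum` follows `duration_ms` (8 bytes), so it starts at byte offset 8 and occupies 8 bytes.
Bytes at offsets 8..15: 31 7E 37 30 53 36 6C 10.
Little-endian: lowest address holds the least-significant byte.
Reassemble most-significant byte first: 10 6C 36 53 30 37 7E 31 → 0x106C365330377E31.
0x106C365330377E31 = 1183380533010726449.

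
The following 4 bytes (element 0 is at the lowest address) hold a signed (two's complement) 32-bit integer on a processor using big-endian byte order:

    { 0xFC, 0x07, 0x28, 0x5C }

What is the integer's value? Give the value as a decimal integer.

-66639780

Big-endian: lowest address holds the most-significant byte.
The bytes are already most-significant first: 0xFC07285C.
Top bit is set, so as a signed 32-bit value this is 0xFC07285C − 2^32 = -66639780.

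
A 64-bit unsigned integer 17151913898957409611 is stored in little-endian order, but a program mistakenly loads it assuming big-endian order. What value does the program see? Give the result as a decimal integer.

5408104062486185966

17151913898957409611 in 64-bit hexadecimal is 0xEE07D6D0FD710D4B.
Stored little-endian, the bytes at ascending addresses are 4B 0D 71 FD D0 D6 07 EE.
Read back as big-endian, the last byte is least significant, giving 0x4B0D71FDD0D607EE.
0x4B0D71FDD0D607EE = 5408104062486185966.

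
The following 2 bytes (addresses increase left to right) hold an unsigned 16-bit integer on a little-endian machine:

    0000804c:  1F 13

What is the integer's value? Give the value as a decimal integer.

4895

Little-endian stores the least-significant byte at the lowest address.
Reassemble most-significant byte first: 13 1F → 0x131F.
0x131F = 4895.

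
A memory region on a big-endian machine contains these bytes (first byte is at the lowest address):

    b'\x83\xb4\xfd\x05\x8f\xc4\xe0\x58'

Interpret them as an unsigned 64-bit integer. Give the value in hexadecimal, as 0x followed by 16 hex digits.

In big-endian order the high byte comes first in memory.
The bytes are already most-significant first: 0x83B4FD058FC4E058.

0x83B4FD058FC4E058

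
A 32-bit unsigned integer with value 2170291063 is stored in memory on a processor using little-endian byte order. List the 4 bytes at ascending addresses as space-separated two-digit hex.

77 03 5C 81

2170291063 in hexadecimal, padded to 32 bits, is 0x815C0377.
Split into bytes (most-significant first): 81 5C 03 77.
Little-endian stores the least-significant byte at the lowest address.
So at ascending addresses the bytes are 77 03 5C 81.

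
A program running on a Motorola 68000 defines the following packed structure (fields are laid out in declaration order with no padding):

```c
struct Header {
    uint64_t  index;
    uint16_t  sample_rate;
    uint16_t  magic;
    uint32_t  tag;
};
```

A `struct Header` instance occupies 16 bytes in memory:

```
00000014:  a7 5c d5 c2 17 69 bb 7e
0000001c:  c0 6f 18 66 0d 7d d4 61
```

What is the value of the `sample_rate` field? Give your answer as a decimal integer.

`sample_rate` follows `index` (8 bytes), so it starts at byte offset 8 and occupies 2 bytes.
Bytes at offsets 8..9: C0 6F.
Big-endian stores the most-significant byte at the lowest address.
The bytes are already most-significant first: 0xC06F.
0xC06F = 49263.

49263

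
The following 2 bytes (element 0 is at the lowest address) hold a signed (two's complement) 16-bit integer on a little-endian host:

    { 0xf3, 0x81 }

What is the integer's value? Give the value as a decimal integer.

-32269

Little-endian stores the least-significant byte at the lowest address.
Reassemble most-significant byte first: 81 F3 → 0x81F3.
Top bit is set, so as a signed 16-bit value this is 0x81F3 − 2^16 = -32269.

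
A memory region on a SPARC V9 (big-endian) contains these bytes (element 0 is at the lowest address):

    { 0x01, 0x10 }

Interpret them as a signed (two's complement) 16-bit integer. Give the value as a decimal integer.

272

In big-endian order the high byte comes first in memory.
The bytes are already most-significant first: 0x0110.
0x0110 = 272.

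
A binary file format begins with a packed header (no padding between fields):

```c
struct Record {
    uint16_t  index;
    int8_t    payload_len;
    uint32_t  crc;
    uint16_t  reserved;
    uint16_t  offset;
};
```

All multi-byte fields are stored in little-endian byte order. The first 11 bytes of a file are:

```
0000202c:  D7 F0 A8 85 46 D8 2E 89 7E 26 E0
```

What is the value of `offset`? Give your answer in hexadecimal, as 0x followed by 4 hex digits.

`offset` follows `index` (2 B), `payload_len` (1 B), `crc` (4 B), `reserved` (2 B), so it starts at offset 2 + 1 + 4 + 2 = 9 and occupies 2 bytes.
Bytes at offsets 9..10: 26 E0.
In little-endian order the low byte comes first in memory.
Reassemble most-significant byte first: E0 26 → 0xE026.

0xE026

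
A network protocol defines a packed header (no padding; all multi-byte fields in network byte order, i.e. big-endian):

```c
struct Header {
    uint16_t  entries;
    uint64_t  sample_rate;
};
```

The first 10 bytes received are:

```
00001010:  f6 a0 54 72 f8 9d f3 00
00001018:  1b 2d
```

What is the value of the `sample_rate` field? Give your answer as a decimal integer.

6085199403801385773

`sample_rate` follows `entries` (2 bytes), so it starts at byte offset 2 and occupies 8 bytes.
Bytes at offsets 2..9: 54 72 F8 9D F3 00 1B 2D.
Big-endian stores the most-significant byte at the lowest address.
The bytes are already most-significant first: 0x5472F89DF3001B2D.
0x5472F89DF3001B2D = 6085199403801385773.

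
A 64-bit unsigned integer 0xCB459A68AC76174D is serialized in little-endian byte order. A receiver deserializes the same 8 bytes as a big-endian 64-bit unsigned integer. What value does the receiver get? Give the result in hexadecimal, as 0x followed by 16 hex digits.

Stored little-endian, the bytes at ascending addresses are 4D 17 76 AC 68 9A 45 CB.
Read back as big-endian, the last byte is least significant, giving 0x4D1776AC689A45CB.

0x4D1776AC689A45CB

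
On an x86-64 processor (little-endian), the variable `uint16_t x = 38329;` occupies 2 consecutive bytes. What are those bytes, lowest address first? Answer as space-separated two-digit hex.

38329 in hexadecimal, padded to 16 bits, is 0x95B9.
Split into bytes (most-significant first): 95 B9.
Little-endian stores the least-significant byte at the lowest address.
So at ascending addresses the bytes are B9 95.

B9 95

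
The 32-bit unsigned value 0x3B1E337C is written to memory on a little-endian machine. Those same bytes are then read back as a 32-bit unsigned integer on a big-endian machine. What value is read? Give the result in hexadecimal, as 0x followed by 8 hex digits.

0x7C331E3B

Stored little-endian, the bytes at ascending addresses are 7C 33 1E 3B.
Read back as big-endian, the last byte is least significant, giving 0x7C331E3B.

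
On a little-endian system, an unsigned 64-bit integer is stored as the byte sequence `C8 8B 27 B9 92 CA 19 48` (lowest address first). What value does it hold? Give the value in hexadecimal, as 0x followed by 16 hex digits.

Little-endian: lowest address holds the least-significant byte.
Reassemble most-significant byte first: 48 19 CA 92 B9 27 8B C8 → 0x4819CA92B9278BC8.

0x4819CA92B9278BC8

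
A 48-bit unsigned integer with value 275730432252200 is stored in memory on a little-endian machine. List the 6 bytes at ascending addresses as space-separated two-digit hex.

275730432252200 in hexadecimal, padded to 48 bits, is 0xFAC67E77D928.
Split into bytes (most-significant first): FA C6 7E 77 D9 28.
Little-endian stores the least-significant byte at the lowest address.
So at ascending addresses the bytes are 28 D9 77 7E C6 FA.

28 D9 77 7E C6 FA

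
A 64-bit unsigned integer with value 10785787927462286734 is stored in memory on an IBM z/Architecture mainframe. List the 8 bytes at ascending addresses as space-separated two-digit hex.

10785787927462286734 in hexadecimal, padded to 64 bits, is 0x95AED0F97716158E.
Split into bytes (most-significant first): 95 AE D0 F9 77 16 15 8E.
In big-endian order the high byte comes first in memory.
So the memory order matches the most-significant-first order: 95 AE D0 F9 77 16 15 8E.

95 AE D0 F9 77 16 15 8E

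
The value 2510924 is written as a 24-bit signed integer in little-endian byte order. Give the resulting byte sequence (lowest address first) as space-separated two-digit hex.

4C 50 26

2510924 in hexadecimal, padded to 24 bits, is 0x26504C.
Split into bytes (most-significant first): 26 50 4C.
Little-endian: lowest address holds the least-significant byte.
So at ascending addresses the bytes are 4C 50 26.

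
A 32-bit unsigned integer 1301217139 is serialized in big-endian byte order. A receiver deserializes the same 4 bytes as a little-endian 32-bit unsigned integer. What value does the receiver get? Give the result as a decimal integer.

1301217139 in 32-bit hexadecimal is 0x4D8EFF73.
Stored big-endian, the bytes at ascending addresses are 4D 8E FF 73.
Read back as little-endian, the first byte is least significant, giving 0x73FF8E4D.
0x73FF8E4D = 1946127949.

1946127949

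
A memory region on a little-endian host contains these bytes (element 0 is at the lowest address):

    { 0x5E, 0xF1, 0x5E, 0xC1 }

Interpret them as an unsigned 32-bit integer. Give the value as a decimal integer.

In little-endian order the low byte comes first in memory.
Reassemble most-significant byte first: C1 5E F1 5E → 0xC15EF15E.
0xC15EF15E = 3244224862.

3244224862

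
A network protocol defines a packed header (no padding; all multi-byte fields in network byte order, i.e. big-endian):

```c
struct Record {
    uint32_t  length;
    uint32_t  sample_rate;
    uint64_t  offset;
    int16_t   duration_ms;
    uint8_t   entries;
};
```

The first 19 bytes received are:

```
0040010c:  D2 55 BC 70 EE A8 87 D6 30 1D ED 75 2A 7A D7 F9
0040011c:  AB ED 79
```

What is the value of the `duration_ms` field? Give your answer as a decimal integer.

-21523

`duration_ms` follows `length` (4 B), `sample_rate` (4 B), `offset` (8 B), so it starts at offset 4 + 4 + 8 = 16 and occupies 2 bytes.
Bytes at offsets 16..17: AB ED.
In big-endian order the high byte comes first in memory.
The bytes are already most-significant first: 0xABED.
Top bit is set, so as a signed 16-bit value this is 0xABED − 2^16 = -21523.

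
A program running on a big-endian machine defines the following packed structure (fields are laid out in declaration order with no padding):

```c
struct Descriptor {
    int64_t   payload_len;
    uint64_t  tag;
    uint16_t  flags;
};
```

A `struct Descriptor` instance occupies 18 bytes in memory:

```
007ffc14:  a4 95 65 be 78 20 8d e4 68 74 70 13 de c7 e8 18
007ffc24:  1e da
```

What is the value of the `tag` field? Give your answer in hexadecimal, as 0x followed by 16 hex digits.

`tag` follows `payload_len` (8 bytes), so it starts at byte offset 8 and occupies 8 bytes.
Bytes at offsets 8..15: 68 74 70 13 DE C7 E8 18.
Big-endian stores the most-significant byte at the lowest address.
The bytes are already most-significant first: 0x68747013DEC7E818.

0x68747013DEC7E818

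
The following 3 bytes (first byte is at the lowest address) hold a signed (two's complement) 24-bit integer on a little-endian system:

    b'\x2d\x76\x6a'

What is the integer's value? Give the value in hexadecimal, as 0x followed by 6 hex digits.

Little-endian stores the least-significant byte at the lowest address.
Reassemble most-significant byte first: 6A 76 2D → 0x6A762D.

0x6A762D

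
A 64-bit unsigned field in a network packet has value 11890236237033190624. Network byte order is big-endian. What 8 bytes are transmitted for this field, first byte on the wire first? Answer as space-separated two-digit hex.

11890236237033190624 in hexadecimal, padded to 64 bits, is 0xA5029ADC43D734E0.
Split into bytes (most-significant first): A5 02 9A DC 43 D7 34 E0.
In big-endian order the high byte comes first in memory.
So the memory order matches the most-significant-first order: A5 02 9A DC 43 D7 34 E0.

A5 02 9A DC 43 D7 34 E0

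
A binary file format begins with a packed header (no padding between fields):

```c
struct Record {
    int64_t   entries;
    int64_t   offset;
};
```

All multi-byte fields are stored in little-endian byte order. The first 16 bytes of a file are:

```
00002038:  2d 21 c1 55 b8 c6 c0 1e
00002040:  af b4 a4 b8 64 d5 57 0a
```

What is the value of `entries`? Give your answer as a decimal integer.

2215989511681286445

`entries` is the first field, at byte offset 0, occupying 8 bytes.
Bytes at offsets 0..7: 2D 21 C1 55 B8 C6 C0 1E.
Little-endian stores the least-significant byte at the lowest address.
Reassemble most-significant byte first: 1E C0 C6 B8 55 C1 21 2D → 0x1EC0C6B855C1212D.
0x1EC0C6B855C1212D = 2215989511681286445.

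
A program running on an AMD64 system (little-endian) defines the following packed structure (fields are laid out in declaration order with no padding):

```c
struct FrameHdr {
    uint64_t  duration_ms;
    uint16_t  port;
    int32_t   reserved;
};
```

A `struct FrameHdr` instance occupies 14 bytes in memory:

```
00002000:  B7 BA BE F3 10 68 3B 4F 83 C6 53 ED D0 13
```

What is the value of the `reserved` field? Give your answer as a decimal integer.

332459347

`reserved` follows `duration_ms` (8 B), `port` (2 B), so it starts at offset 8 + 2 = 10 and occupies 4 bytes.
Bytes at offsets 10..13: 53 ED D0 13.
Little-endian stores the least-significant byte at the lowest address.
Reassemble most-significant byte first: 13 D0 ED 53 → 0x13D0ED53.
0x13D0ED53 = 332459347.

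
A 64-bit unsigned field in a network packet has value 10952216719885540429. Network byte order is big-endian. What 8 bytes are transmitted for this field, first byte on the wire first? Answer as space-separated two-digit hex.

97 FE 17 14 53 DF 1C 4D

10952216719885540429 in hexadecimal, padded to 64 bits, is 0x97FE171453DF1C4D.
Split into bytes (most-significant first): 97 FE 17 14 53 DF 1C 4D.
Big-endian stores the most-significant byte at the lowest address.
So the memory order matches the most-significant-first order: 97 FE 17 14 53 DF 1C 4D.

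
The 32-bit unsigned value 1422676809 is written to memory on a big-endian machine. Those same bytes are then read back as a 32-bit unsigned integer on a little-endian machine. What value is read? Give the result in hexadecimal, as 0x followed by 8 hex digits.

0x4953CC54

1422676809 in 32-bit hexadecimal is 0x54CC5349.
Stored big-endian, the bytes at ascending addresses are 54 CC 53 49.
Read back as little-endian, the first byte is least significant, giving 0x4953CC54.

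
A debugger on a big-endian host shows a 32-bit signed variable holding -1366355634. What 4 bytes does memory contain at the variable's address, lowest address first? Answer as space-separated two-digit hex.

AE 8F 11 4E

Two's complement of -1366355634 in 32 bits: 1366355634 = 0x5170EEB2; invert → 0xAE8F114D; add 1 → 0xAE8F114E.
Split into bytes (most-significant first): AE 8F 11 4E.
Big-endian: lowest address holds the most-significant byte.
So the memory order matches the most-significant-first order: AE 8F 11 4E.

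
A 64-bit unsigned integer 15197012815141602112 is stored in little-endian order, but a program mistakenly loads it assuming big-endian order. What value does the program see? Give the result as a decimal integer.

15197012815141602112 in 64-bit hexadecimal is 0xD2E6A2A35D930340.
Stored little-endian, the bytes at ascending addresses are 40 03 93 5D A3 A2 E6 D2.
Read back as big-endian, the last byte is least significant, giving 0x4003935DA3A2E6D2.
0x4003935DA3A2E6D2 = 4612692473744123602.

4612692473744123602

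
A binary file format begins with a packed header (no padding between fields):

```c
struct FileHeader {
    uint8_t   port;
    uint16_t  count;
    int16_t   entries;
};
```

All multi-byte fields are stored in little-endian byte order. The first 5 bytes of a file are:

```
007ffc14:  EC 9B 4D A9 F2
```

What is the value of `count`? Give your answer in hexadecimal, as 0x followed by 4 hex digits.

`count` follows `port` (1 byte), so it starts at byte offset 1 and occupies 2 bytes.
Bytes at offsets 1..2: 9B 4D.
In little-endian order the low byte comes first in memory.
Reassemble most-significant byte first: 4D 9B → 0x4D9B.

0x4D9B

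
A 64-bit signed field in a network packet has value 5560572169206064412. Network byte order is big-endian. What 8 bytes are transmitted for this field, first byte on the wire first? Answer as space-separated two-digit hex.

4D 2B 1E ED 3D 73 65 1C

5560572169206064412 in hexadecimal, padded to 64 bits, is 0x4D2B1EED3D73651C.
Split into bytes (most-significant first): 4D 2B 1E ED 3D 73 65 1C.
Big-endian: lowest address holds the most-significant byte.
So the memory order matches the most-significant-first order: 4D 2B 1E ED 3D 73 65 1C.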